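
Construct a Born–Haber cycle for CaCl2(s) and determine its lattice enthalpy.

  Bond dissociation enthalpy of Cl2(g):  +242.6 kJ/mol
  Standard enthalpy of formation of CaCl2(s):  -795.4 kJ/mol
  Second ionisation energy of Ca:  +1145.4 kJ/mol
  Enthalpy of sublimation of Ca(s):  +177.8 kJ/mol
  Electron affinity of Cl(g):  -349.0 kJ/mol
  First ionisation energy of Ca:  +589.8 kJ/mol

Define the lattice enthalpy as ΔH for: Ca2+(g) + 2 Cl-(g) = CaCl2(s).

U = -2253.0 kJ/mol

ΔHf° = 1·ΔHsub + 1·(ΣIE) + 1·D(Cl2) + 2·EA + U
-795.4 = 1·(+177.8) + 1·(+1735.2) + 1·(+242.6) + 2·(-349.0) + U
U = -795.4 − (+1457.6) = -2253.0 kJ/mol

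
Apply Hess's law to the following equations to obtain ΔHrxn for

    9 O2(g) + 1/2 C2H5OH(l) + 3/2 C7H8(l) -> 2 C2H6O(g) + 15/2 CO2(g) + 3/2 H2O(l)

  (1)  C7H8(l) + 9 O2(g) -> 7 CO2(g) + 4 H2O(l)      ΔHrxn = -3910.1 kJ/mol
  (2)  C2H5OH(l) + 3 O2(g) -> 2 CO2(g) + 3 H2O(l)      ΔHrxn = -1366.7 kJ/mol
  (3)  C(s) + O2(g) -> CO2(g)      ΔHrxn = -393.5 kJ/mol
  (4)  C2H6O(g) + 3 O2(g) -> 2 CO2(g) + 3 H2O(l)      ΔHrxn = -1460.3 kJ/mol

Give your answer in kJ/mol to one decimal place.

ΔHrxn = -3627.9 kJ/mol

(1) × 3/2: (3/2)·(-3910.1) = -5865.15 kJ/mol
(2) × 1/2: (1/2)·(-1366.7) = -683.35 kJ/mol
(3): not needed.
(4) reversed and × 2: (-2)·(-1460.3) = +2920.6 kJ/mol
Since enthalpy is a state function, ΔHrxn = (3/2)·(-3910.1) + (1/2)·(-1366.7) + (-2)·(-1460.3) = -3627.9 kJ/mol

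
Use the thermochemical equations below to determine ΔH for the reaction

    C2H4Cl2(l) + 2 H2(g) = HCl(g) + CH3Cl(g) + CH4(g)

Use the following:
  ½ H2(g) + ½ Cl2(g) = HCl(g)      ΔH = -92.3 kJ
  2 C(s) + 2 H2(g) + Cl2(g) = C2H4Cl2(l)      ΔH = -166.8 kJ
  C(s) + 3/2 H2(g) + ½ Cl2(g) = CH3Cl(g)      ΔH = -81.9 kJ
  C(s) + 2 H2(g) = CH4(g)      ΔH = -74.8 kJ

ΔH = -82.2 kJ

equation 1 as written (HCl(g) already on the product side): -92.3 kJ
equation 2 reversed (C2H4Cl2(l) must end up as a reactant): +166.8 kJ
equation 3 as written (CH3Cl(g) already on the product side): -81.9 kJ
equation 4 as written (CH4(g) already on the product side): -74.8 kJ
Summing the manipulated equations, ΔH = (1)·(-92.3) + (-1)·(-166.8) + (1)·(-81.9) + (1)·(-74.8) = -82.2 kJ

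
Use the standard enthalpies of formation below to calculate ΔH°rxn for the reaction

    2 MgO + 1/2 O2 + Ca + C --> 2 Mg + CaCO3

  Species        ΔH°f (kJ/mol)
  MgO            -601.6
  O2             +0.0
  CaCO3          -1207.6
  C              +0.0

ΔH°rxn = Σ nΔHf°(products) − Σ nΔHf°(reactants).
Products: 2·(+0.0) + 1·(-1207.6) = -1207.6
Reactants: 2·(-601.6) + 1/2·(+0.0) + 1·(+0.0) + 1·(+0.0) = -1203.2
ΔH°rxn = (-1207.6) − (-1203.2) = -4.4 kJ/mol

ΔH°rxn = -4.4 kJ/mol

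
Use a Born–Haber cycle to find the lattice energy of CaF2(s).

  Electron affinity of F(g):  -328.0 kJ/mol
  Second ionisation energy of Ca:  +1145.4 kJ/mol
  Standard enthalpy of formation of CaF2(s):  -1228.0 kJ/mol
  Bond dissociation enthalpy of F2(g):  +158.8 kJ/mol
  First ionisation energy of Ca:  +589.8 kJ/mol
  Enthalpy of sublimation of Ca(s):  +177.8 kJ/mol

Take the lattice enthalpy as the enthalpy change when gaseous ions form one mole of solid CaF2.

ΔHf° = 1·ΔHsub + 1·(ΣIE) + 1·D(F2) + 2·EA + U
-1228.0 = 1·(+177.8) + 1·(+1735.2) + 1·(+158.8) + 2·(-328.0) + U
U = -1228.0 − (+1415.8) = -2643.8 kJ/mol

U = -2643.8 kJ/mol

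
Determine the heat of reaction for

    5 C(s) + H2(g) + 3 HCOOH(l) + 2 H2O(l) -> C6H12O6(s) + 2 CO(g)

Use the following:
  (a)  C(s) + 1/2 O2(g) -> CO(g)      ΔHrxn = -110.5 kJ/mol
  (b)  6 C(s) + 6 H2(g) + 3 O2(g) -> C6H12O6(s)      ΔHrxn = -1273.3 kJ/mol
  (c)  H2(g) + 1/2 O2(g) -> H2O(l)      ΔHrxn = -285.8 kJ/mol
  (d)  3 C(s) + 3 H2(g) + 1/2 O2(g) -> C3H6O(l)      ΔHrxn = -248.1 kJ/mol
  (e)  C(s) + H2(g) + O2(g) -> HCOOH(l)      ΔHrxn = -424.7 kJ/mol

ΔHrxn = 351.4 kJ/mol

(a) × 2: (2)·(-110.5) = -221.0 kJ/mol
(b) as written: -1273.3 kJ/mol
(c) reversed and × 2: (-2)·(-285.8) = +571.6 kJ/mol
(d): not needed.
(e) reversed and × 3: (-3)·(-424.7) = +1274.1 kJ/mol
ΔHrxn = (-221.0) + (-1273.3) + (+571.6) + (+1274.1) = 351.4 kJ/mol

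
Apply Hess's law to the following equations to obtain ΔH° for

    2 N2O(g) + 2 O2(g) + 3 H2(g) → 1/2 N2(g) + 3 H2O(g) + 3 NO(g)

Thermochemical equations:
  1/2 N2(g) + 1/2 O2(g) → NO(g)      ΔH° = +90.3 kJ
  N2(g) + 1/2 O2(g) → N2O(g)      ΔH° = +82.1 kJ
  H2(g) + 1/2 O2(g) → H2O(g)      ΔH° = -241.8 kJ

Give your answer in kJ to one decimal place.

ΔH° = -618.7 kJ

equation 1 × 3: (3)·(+90.3) = +270.9 kJ
equation 2 reversed and × 2: (-2)·(+82.1) = -164.2 kJ
equation 3 × 3: (3)·(-241.8) = -725.4 kJ
Combining the equations, ΔH° = (3)·(+90.3) + (-2)·(+82.1) + (3)·(-241.8) = -618.7 kJ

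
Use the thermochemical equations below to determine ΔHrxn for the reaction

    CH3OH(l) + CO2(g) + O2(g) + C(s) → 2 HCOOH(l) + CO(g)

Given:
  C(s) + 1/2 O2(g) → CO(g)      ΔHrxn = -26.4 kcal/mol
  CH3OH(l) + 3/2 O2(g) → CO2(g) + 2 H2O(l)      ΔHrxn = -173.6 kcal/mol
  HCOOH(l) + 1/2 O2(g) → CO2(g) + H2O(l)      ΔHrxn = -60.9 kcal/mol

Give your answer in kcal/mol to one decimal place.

ΔHrxn = -78.2 kcal/mol

equation 1 as written: -26.4 kcal/mol
equation 2 as written: -173.6 kcal/mol
equation 3 reversed and × 2: (-2)·(-60.9) = +121.8 kcal/mol
Combining the equations, ΔHrxn = (-26.4) + (-173.6) + (+121.8) = -78.2 kcal/mol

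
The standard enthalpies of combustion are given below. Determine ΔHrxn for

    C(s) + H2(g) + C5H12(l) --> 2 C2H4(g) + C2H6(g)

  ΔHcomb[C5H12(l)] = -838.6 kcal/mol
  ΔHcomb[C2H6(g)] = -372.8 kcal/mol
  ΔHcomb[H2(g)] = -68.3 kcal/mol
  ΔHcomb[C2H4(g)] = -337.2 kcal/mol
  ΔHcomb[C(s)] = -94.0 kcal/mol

Using ΔH = Σ nΔHc°(reactants) − Σ nΔHc°(products):
= [1·(-94.0) + 1·(-68.3) + 1·(-838.6)] − [2·(-337.2) + 1·(-372.8)]
= 46.3 kcal/mol

ΔHrxn = 46.3 kcal/mol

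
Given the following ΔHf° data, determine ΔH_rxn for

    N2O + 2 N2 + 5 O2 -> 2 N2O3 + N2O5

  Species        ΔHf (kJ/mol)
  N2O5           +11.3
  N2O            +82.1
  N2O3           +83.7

Products: 2·(+83.7) + 1·(+11.3) = +178.7
Reactants: 1·(+82.1) + 2·(+0.0) + 5·(+0.0) = +82.1
ΔH_rxn = (+178.7) − (+82.1) = 96.6 kJ/mol

ΔH_rxn = 96.6 kJ/mol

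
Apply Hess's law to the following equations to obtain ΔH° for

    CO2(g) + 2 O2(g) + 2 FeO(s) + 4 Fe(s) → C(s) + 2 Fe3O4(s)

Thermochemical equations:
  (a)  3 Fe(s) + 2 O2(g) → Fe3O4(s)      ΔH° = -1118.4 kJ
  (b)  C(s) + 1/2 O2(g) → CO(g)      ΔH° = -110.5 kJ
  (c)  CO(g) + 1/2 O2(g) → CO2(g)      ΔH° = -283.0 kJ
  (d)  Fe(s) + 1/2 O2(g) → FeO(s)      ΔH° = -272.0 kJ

ΔH° = -1299.3 kJ

(a) × 2 (×2 to match 2 Fe3O4(s) in the target): (2)·(-1118.4) = -2236.8 kJ
(b) reversed (C(s) must end up as a product): +110.5 kJ
(c) reversed (CO2(g) must end up as a reactant): +283.0 kJ
(d) reversed and × 2 (reverse to put FeO(s) on the reactant side; ×2 to match 2 FeO(s) in the target): (-2)·(-272.0) = +544.0 kJ
By Hess's law, ΔH° = (-2236.8) + (+110.5) + (+283.0) + (+544.0) = -1299.3 kJ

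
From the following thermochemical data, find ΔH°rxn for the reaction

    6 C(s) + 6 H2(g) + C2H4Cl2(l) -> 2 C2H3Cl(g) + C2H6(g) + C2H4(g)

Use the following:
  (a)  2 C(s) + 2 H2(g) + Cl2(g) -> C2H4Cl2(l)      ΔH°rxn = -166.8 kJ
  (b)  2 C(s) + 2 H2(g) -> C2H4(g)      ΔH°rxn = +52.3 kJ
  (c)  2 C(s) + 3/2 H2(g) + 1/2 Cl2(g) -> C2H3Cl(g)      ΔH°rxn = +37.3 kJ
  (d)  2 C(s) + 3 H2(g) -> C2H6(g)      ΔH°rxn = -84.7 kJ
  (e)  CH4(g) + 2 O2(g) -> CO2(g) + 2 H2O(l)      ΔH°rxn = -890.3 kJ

(a) reversed (reverse to put C2H4Cl2(l) on the reactant side): +166.8 kJ
(b) as written (C2H4(g) already on the product side): +52.3 kJ
(c) × 2 (×2 to match 2 C2H3Cl(g) in the target): (2)·(+37.3) = +74.6 kJ
(d) as written (C2H6(g) already on the product side): -84.7 kJ
(e): not needed (CO2(g) appears nowhere else).
ΔH°rxn = (-1)·(-166.8) + (1)·(+52.3) + (2)·(+37.3) + (1)·(-84.7) = 209.0 kJ

ΔH°rxn = 209.0 kJ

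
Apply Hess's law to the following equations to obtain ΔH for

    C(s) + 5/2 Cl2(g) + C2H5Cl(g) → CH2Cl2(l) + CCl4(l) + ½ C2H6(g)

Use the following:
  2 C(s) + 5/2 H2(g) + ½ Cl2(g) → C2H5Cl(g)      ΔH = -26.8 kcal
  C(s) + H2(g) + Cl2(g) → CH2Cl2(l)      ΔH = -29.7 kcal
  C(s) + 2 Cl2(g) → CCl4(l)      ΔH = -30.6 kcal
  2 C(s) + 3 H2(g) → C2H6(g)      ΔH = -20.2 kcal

equation 1 reversed: +26.8 kcal
equation 2 as written: -29.7 kcal
equation 3 as written: -30.6 kcal
equation 4 × 1/2: (1/2)·(-20.2) = -10.1 kcal
Summing the manipulated equations, ΔH = (+26.8) + (-29.7) + (-30.6) + (-10.1) = -43.6 kcal

ΔH = -43.6 kcal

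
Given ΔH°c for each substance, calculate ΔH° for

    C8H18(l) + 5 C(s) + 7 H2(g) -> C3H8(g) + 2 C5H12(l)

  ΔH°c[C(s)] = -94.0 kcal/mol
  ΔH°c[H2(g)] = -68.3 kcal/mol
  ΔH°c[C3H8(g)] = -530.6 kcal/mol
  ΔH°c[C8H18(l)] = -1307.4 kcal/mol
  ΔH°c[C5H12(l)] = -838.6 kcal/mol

ΔH° = -47.7 kcal/mol

Using ΔH = Σ nΔHc°(reactants) − Σ nΔHc°(products):
= [1·(-1307.4) + 5·(-94.0) + 7·(-68.3)] − [1·(-530.6) + 2·(-838.6)]
= -47.7 kcal/mol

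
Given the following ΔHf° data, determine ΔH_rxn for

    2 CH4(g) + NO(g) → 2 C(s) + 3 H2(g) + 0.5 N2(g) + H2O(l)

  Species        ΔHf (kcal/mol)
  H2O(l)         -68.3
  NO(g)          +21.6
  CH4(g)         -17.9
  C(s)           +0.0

Products: 2·(+0.0) + 3·(+0.0) + 1/2·(+0.0) + 1·(-68.3) = -68.3
Reactants: 2·(-17.9) + 1·(+21.6) = -14.2
ΔH_rxn = (-68.3) − (-14.2) = -54.1 kcal/mol

ΔH_rxn = -54.1 kcal/mol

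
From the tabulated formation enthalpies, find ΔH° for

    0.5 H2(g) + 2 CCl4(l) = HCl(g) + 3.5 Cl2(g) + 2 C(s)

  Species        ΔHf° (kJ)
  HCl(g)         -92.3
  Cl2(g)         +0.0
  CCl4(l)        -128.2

ΔH° = 164.1 kJ

Products: 1·(-92.3) + 7/2·(+0.0) + 2·(+0.0) = -92.3
Reactants: 1/2·(+0.0) + 2·(-128.2) = -256.4
ΔH° = (-92.3) − (-256.4) = 164.1 kJ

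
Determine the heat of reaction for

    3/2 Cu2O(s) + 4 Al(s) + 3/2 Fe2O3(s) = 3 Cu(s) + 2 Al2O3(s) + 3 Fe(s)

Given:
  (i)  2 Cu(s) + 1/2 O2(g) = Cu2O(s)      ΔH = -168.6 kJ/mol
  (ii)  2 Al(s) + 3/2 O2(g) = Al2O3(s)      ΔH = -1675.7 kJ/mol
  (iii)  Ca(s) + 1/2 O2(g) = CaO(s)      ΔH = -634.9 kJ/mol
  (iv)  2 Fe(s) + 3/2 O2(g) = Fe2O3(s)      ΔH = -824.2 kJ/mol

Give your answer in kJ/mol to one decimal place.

ΔH = -1862.2 kJ/mol

(i) reversed and × 3/2 (Cu2O(s) must end up as a reactant; ×3/2 to match 3/2 Cu2O(s) in the target): (-3/2)·(-168.6) = +252.9 kJ/mol
(ii) × 2 (scale by 2 for the 2 Al2O3(s)): (2)·(-1675.7) = -3351.4 kJ/mol
(iii): not needed (CaO(s) appears nowhere else).
(iv) reversed and × 3/2 (reverse to put Fe2O3(s) on the reactant side; ×3/2 to match 3/2 Fe2O3(s) in the target): (-3/2)·(-824.2) = +1236.3 kJ/mol
Since enthalpy is a state function, ΔH = (+252.9) + (-3351.4) + (+1236.3) = -1862.2 kJ/mol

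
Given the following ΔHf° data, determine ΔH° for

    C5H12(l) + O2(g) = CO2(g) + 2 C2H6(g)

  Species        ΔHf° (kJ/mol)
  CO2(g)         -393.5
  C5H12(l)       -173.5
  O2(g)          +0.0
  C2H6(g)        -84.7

Products: 1·(-393.5) + 2·(-84.7) = -562.9
Reactants: 1·(-173.5) + 1·(+0.0) = -173.5
ΔH° = (-562.9) − (-173.5) = -389.4 kJ/mol

ΔH° = -389.4 kJ/mol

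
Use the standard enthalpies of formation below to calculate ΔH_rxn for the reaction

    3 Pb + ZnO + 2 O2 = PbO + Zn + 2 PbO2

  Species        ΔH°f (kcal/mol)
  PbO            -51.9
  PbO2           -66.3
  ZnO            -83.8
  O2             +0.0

ΔH_rxn = -100.7 kcal/mol

ΔH°rxn = Σ nΔHf°(products) − Σ nΔHf°(reactants).
Products: 1·(-51.9) + 1·(+0.0) + 2·(-66.3) = -184.5
Reactants: 3·(+0.0) + 1·(-83.8) + 2·(+0.0) = -83.8
ΔH_rxn = (-184.5) − (-83.8) = -100.7 kcal/mol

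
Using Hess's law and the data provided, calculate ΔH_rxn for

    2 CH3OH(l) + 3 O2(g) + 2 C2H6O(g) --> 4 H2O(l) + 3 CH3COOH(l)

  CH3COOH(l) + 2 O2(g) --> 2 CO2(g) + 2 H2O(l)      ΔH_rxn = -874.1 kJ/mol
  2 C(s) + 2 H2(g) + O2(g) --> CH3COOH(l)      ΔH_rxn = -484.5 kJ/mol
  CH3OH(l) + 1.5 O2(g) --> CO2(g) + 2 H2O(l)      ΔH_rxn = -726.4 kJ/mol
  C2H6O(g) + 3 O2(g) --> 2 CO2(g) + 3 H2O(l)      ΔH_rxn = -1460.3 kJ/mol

ΔH_rxn = -1751.1 kJ/mol

equation 1 reversed and × 3: (-3)·(-874.1) = +2622.3 kJ/mol
equation 2: not needed.
equation 3 × 2: (2)·(-726.4) = -1452.8 kJ/mol
equation 4 × 2: (2)·(-1460.3) = -2920.6 kJ/mol
ΔH_rxn = (-3)·(-874.1) + (2)·(-726.4) + (2)·(-1460.3) = -1751.1 kJ/mol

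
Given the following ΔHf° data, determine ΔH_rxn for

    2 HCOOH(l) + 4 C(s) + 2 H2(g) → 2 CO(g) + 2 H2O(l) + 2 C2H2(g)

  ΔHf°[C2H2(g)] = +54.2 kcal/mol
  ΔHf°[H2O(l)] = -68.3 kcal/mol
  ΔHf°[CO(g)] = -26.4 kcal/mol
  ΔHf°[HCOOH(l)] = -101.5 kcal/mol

ΔH_rxn = 122.0 kcal/mol

ΔH°rxn = Σ nΔHf°(products) − Σ nΔHf°(reactants).
Products: 2·(-26.4) + 2·(-68.3) + 2·(+54.2) = -81.0
Reactants: 2·(-101.5) + 4·(+0.0) + 2·(+0.0) = -203.0
ΔH_rxn = (-81.0) − (-203.0) = 122.0 kcal/mol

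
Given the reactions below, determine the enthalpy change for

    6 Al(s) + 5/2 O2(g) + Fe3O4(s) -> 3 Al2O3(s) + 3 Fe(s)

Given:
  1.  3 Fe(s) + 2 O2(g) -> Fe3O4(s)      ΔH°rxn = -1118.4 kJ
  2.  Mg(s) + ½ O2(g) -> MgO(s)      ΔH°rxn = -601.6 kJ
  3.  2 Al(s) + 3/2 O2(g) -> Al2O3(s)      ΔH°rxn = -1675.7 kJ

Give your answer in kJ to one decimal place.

ΔH°rxn = -3908.7 kJ

eq. 1 reversed (Fe3O4(s) must end up as a reactant): +1118.4 kJ
eq. 2: not needed (Mg(s) appears nowhere else).
eq. 3 × 3 (×3 to match 3 Al2O3(s) in the target): (3)·(-1675.7) = -5027.1 kJ
By Hess's law, ΔH°rxn = (-1)·(-1118.4) + (3)·(-1675.7) = -3908.7 kJ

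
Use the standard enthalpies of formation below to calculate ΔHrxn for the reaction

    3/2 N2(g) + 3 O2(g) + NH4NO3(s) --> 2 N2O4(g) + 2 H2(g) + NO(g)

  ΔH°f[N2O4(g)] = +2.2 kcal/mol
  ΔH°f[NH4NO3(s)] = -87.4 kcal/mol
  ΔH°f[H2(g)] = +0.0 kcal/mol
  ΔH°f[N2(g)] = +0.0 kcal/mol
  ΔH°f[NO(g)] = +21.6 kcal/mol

Products: 2·(+2.2) + 2·(+0.0) + 1·(+21.6) = +26.0
Reactants: 3/2·(+0.0) + 3·(+0.0) + 1·(-87.4) = -87.4
ΔHrxn = (+26.0) − (-87.4) = 113.4 kcal/mol

ΔHrxn = 113.4 kcal/mol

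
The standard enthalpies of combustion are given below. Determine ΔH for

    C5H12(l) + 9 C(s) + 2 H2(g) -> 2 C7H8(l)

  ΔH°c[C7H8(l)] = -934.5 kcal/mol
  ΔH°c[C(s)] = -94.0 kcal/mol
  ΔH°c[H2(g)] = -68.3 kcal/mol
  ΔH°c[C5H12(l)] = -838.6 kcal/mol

With combustion enthalpies, reactants minus products:
= [1·(-838.6) + 9·(-94.0) + 2·(-68.3)] − [2·(-934.5)]
= 47.8 kcal/mol

ΔH = 47.8 kcal/mol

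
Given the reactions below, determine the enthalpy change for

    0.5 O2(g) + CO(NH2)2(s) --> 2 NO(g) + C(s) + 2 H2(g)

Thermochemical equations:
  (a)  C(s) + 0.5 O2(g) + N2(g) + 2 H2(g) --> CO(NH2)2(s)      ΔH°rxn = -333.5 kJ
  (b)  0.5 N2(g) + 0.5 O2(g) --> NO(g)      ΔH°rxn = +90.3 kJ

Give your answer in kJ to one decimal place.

ΔH°rxn = 514.1 kJ

(a) reversed (reverse to put CO(NH2)2(s) on the reactant side): +333.5 kJ
(b) × 2 (×2 to match 2 NO(g) in the target): (2)·(+90.3) = +180.6 kJ
Summing the manipulated equations, ΔH°rxn = (+333.5) + (+180.6) = 514.1 kJ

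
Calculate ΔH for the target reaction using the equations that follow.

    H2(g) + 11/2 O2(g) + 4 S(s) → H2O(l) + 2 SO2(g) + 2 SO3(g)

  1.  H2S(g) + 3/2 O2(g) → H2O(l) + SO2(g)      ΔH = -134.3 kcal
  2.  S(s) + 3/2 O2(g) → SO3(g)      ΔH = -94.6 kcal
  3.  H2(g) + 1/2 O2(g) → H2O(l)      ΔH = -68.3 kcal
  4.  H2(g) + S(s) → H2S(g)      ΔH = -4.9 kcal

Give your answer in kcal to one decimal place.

eq. 1 × 2: (2)·(-134.3) = -268.6 kcal
eq. 2 × 2: (2)·(-94.6) = -189.2 kcal
eq. 3 reversed: +68.3 kcal
eq. 4 × 2: (2)·(-4.9) = -9.8 kcal
ΔH = (-268.6) + (-189.2) + (+68.3) + (-9.8) = -399.3 kcal

ΔH = -399.3 kcal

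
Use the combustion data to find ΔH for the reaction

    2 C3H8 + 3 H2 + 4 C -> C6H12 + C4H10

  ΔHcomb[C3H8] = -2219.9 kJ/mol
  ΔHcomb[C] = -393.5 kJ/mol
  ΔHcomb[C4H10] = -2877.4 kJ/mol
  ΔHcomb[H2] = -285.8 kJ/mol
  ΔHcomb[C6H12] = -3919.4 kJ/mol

ΔH = -74.4 kJ/mol

With combustion enthalpies, reactants minus products:
= [2·(-2219.9) + 3·(-285.8) + 4·(-393.5)] − [1·(-3919.4) + 1·(-2877.4)]
= -74.4 kJ/mol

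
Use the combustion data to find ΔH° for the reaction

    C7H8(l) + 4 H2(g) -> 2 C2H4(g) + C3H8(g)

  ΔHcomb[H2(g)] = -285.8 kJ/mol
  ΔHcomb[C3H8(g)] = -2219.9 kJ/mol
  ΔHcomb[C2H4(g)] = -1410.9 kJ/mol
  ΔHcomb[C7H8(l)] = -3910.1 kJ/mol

ΔH° = -11.6 kJ/mol

Using ΔH = Σ nΔHc°(reactants) − Σ nΔHc°(products):
= [1·(-3910.1) + 4·(-285.8)] − [2·(-1410.9) + 1·(-2219.9)]
= -11.6 kJ/mol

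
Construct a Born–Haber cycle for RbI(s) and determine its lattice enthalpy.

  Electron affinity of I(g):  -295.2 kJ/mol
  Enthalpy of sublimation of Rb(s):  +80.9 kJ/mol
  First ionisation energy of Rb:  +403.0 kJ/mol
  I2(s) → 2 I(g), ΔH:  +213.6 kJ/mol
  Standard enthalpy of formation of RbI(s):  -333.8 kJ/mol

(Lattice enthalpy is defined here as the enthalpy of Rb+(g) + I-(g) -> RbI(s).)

ΔHf° = 1·ΔHsub + 1·(ΣIE) + 1/2·D(I2) + 1·EA + U
-333.8 = 1·(+80.9) + 1·(+403.0) + 1/2·(+213.6) + 1·(-295.2) + U
U = -333.8 − (+295.5) = -629.3 kJ/mol

U = -629.3 kJ/mol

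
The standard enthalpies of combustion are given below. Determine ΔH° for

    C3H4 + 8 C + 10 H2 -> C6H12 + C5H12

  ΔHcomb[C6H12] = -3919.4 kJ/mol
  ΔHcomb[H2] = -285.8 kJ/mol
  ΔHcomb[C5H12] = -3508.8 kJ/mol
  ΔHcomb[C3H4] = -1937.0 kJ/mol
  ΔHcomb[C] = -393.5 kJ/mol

ΔH° = -514.8 kJ/mol

With combustion enthalpies, reactants minus products:
= [1·(-1937.0) + 8·(-393.5) + 10·(-285.8)] − [1·(-3919.4) + 1·(-3508.8)]
= -514.8 kJ/mol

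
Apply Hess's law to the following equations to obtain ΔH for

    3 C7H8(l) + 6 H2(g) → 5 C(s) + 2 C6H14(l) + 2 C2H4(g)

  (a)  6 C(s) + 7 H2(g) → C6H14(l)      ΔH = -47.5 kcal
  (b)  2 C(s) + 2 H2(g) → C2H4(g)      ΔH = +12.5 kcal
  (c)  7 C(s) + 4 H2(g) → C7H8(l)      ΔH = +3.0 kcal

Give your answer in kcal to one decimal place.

ΔH = -79.0 kcal

(a) × 2 (×2 to match 2 C6H14(l) in the target): (2)·(-47.5) = -95.0 kcal
(b) × 2 (scale by 2 for the 2 C2H4(g)): (2)·(+12.5) = +25.0 kcal
(c) reversed and × 3 (C7H8(l) must end up as a reactant; ×3 to match 3 C7H8(l) in the target): (-3)·(+3.0) = -9.0 kcal
ΔH = (2)·(-47.5) + (2)·(+12.5) + (-3)·(+3.0) = -79.0 kcal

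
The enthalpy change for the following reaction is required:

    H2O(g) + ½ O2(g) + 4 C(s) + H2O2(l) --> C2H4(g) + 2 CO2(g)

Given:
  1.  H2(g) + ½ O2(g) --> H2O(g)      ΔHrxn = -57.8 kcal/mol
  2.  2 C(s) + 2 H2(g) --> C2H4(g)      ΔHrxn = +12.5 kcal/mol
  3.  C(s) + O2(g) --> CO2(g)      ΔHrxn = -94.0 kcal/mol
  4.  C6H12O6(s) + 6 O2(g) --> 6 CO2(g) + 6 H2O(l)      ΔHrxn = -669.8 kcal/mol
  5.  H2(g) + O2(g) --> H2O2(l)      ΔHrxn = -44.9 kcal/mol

ΔHrxn = -72.8 kcal/mol

eq. 1 reversed: +57.8 kcal/mol
eq. 2 as written: +12.5 kcal/mol
eq. 3 × 2: (2)·(-94.0) = -188.0 kcal/mol
eq. 4: not needed.
eq. 5 reversed: +44.9 kcal/mol
ΔHrxn = (-1)·(-57.8) + (1)·(+12.5) + (2)·(-94.0) + (-1)·(-44.9) = -72.8 kcal/mol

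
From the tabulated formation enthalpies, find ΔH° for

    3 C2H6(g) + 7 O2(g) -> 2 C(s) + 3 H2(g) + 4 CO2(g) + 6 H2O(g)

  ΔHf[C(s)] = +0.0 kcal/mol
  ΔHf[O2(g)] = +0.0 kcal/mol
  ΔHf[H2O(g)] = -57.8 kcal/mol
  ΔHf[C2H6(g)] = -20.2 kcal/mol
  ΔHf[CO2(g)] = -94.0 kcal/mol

ΔH°rxn = Σ nΔHf°(products) − Σ nΔHf°(reactants).
Products: 2·(+0.0) + 3·(+0.0) + 4·(-94.0) + 6·(-57.8) = -722.8
Reactants: 3·(-20.2) + 7·(+0.0) = -60.6
ΔH° = (-722.8) − (-60.6) = -662.2 kcal/mol

ΔH° = -662.2 kcal/mol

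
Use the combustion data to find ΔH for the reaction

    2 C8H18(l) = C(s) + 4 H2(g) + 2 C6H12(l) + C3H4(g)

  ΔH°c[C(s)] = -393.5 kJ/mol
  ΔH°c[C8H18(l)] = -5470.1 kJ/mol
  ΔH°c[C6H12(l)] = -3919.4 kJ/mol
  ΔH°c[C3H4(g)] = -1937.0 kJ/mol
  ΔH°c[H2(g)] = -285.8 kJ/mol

With combustion enthalpies, reactants minus products:
= [2·(-5470.1)] − [1·(-393.5) + 4·(-285.8) + 2·(-3919.4) + 1·(-1937.0)]
= 372.3 kJ/mol

ΔH = 372.3 kJ/mol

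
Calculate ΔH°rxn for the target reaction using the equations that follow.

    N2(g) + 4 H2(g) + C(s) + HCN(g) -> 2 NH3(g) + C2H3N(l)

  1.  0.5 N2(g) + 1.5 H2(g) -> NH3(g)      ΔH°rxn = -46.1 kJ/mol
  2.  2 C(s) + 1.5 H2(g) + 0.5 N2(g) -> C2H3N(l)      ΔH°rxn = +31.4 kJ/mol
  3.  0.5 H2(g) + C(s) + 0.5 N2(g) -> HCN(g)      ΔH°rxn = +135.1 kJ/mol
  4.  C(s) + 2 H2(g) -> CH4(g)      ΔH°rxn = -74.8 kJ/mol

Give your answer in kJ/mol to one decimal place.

eq. 1 × 2: (2)·(-46.1) = -92.2 kJ/mol
eq. 2 as written: +31.4 kJ/mol
eq. 3 reversed: -135.1 kJ/mol
eq. 4: not needed.
ΔH°rxn = (2)·(-46.1) + (1)·(+31.4) + (-1)·(+135.1) = -195.9 kJ/mol

ΔH°rxn = -195.9 kJ/mol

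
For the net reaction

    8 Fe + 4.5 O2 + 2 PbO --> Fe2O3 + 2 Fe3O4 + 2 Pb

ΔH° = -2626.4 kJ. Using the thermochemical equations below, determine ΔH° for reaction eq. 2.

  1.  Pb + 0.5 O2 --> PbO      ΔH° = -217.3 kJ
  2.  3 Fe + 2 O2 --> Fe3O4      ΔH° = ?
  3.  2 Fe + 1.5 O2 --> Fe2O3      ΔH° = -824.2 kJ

ΔH° = -1118.4 kJ

eq. 1 reversed and × 2: (-2)·(-217.3) = +434.6 kJ
eq. 2 × 2: contributes 2·x
eq. 3 as written: -824.2 kJ
-2626.4 = (+434.6) + (-824.2) + 2·x
x = (-2626.4 − (-389.6)) / (2) = -1118.4 kJ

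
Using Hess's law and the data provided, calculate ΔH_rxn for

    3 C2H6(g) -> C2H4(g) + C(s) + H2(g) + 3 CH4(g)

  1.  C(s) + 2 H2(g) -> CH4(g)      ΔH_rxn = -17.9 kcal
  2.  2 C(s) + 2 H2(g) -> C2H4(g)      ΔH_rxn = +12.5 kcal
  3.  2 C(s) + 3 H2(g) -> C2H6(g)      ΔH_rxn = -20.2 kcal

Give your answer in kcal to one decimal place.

eq. 1 × 3 (scale by 3 for the 3 CH4(g)): (3)·(-17.9) = -53.7 kcal
eq. 2 as written (C2H4(g) already on the product side): +12.5 kcal
eq. 3 reversed and × 3 (reverse to put C2H6(g) on the reactant side; scale by 3 for the 3 C2H6(g)): (-3)·(-20.2) = +60.6 kcal
Since enthalpy is a state function, ΔH_rxn = (3)·(-17.9) + (1)·(+12.5) + (-3)·(-20.2) = 19.4 kcal

ΔH_rxn = 19.4 kcal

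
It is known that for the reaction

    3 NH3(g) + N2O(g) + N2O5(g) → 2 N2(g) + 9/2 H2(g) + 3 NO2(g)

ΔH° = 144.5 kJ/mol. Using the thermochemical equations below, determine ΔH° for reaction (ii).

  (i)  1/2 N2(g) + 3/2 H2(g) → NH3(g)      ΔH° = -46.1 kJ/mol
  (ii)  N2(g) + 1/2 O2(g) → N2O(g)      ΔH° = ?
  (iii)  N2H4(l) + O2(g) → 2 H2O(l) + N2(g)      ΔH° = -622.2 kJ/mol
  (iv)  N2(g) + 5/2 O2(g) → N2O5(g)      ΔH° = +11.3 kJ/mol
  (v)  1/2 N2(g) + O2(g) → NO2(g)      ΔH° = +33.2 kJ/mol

(i) reversed and × 3: (-3)·(-46.1) = +138.3 kJ/mol
(ii) reversed: contributes −x
(iii): not needed.
(iv) reversed: -11.3 kJ/mol
(v) × 3: (3)·(+33.2) = +99.6 kJ/mol
+144.5 = (+138.3) + (-11.3) + (+99.6) − x
x = (+144.5 − (+226.6)) / (-1) = 82.1 kJ/mol

ΔH° = 82.1 kJ/mol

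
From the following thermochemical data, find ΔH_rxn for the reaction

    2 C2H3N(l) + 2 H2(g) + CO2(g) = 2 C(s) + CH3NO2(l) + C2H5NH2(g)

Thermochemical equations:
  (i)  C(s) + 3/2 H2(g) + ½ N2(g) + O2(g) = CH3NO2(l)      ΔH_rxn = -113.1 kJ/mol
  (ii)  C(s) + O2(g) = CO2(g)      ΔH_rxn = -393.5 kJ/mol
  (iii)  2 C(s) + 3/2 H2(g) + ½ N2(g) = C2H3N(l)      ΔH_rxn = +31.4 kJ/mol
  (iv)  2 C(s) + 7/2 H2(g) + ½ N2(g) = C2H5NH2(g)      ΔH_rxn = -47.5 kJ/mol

ΔH_rxn = 170.1 kJ/mol

(i) as written: -113.1 kJ/mol
(ii) reversed: +393.5 kJ/mol
(iii) reversed and × 2: (-2)·(+31.4) = -62.8 kJ/mol
(iv) as written: -47.5 kJ/mol
Since enthalpy is a state function, ΔH_rxn = (-113.1) + (+393.5) + (-62.8) + (-47.5) = 170.1 kJ/mol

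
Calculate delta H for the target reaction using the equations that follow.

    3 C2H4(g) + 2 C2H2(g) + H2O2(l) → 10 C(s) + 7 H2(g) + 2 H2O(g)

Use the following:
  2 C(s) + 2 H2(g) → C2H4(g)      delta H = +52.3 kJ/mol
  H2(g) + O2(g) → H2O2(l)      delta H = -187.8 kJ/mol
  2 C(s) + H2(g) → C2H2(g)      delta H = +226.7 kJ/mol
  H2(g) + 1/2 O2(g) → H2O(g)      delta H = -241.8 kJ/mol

equation 1 reversed and × 3 (C2H4(g) must end up as a reactant; ×3 to match 3 C2H4(g) in the target): (-3)·(+52.3) = -156.9 kJ/mol
equation 2 reversed (H2O2(l) must end up as a reactant): +187.8 kJ/mol
equation 3 reversed and × 2 (C2H2(g) must end up as a reactant; ×2 to match 2 C2H2(g) in the target): (-2)·(+226.7) = -453.4 kJ/mol
equation 4 × 2 (scale by 2 for the 2 H2O(g)): (2)·(-241.8) = -483.6 kJ/mol
By Hess's law, delta H = (-3)·(+52.3) + (-1)·(-187.8) + (-2)·(+226.7) + (2)·(-241.8) = -906.1 kJ/mol

delta H = -906.1 kJ/mol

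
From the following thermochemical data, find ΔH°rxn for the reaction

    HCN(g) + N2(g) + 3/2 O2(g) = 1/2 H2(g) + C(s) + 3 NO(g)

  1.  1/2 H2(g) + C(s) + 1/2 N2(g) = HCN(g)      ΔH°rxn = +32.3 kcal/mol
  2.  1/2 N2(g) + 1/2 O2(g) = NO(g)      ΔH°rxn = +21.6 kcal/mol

ΔH°rxn = 32.5 kcal/mol

eq. 1 reversed (reverse to put HCN(g) on the reactant side): -32.3 kcal/mol
eq. 2 × 3 (×3 to match 3 NO(g) in the target): (3)·(+21.6) = +64.8 kcal/mol
By Hess's law, ΔH°rxn = (-1)·(+32.3) + (3)·(+21.6) = 32.5 kcal/mol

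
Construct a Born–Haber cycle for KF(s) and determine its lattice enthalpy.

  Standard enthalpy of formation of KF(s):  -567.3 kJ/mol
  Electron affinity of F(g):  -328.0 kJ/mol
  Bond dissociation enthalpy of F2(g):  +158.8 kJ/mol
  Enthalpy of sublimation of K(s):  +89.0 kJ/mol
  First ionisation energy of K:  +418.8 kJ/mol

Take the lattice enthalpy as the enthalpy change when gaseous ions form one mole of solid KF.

U = -826.5 kJ/mol

ΔHf° = 1·ΔHsub + 1·(ΣIE) + 1/2·D(F2) + 1·EA + U
-567.3 = 1·(+89.0) + 1·(+418.8) + 1/2·(+158.8) + 1·(-328.0) + U
U = -567.3 − (+259.2) = -826.5 kJ/mol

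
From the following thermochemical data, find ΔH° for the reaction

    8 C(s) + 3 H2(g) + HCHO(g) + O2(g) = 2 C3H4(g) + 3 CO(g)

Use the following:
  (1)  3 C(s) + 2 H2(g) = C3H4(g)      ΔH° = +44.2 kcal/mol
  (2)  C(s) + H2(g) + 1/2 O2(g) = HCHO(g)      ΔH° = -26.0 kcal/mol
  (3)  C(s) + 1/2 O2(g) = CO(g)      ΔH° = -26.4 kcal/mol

(1) × 2: (2)·(+44.2) = +88.4 kcal/mol
(2) reversed: +26.0 kcal/mol
(3) × 3: (3)·(-26.4) = -79.2 kcal/mol
ΔH° = (2)·(+44.2) + (-1)·(-26.0) + (3)·(-26.4) = 35.2 kcal/mol

ΔH° = 35.2 kcal/mol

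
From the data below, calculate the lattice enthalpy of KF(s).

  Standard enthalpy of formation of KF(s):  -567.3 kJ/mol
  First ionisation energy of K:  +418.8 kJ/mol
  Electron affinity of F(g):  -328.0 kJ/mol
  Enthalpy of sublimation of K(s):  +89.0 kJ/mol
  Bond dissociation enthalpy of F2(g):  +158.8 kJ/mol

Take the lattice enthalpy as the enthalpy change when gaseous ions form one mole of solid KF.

U = -826.5 kJ/mol

ΔHf° = 1·ΔHsub + 1·(ΣIE) + 1/2·D(F2) + 1·EA + U
-567.3 = 1·(+89.0) + 1·(+418.8) + 1/2·(+158.8) + 1·(-328.0) + U
U = -567.3 − (+259.2) = -826.5 kJ/mol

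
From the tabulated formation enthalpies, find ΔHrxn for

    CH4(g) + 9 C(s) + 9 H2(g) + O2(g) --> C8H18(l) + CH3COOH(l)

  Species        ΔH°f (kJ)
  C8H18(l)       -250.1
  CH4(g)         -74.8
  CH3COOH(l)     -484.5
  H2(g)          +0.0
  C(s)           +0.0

ΔH°rxn = Σ nΔHf°(products) − Σ nΔHf°(reactants).
Products: 1·(-250.1) + 1·(-484.5) = -734.6
Reactants: 1·(-74.8) + 9·(+0.0) + 9·(+0.0) + 1·(+0.0) = -74.8
ΔHrxn = (-734.6) − (-74.8) = -659.8 kJ

ΔHrxn = -659.8 kJ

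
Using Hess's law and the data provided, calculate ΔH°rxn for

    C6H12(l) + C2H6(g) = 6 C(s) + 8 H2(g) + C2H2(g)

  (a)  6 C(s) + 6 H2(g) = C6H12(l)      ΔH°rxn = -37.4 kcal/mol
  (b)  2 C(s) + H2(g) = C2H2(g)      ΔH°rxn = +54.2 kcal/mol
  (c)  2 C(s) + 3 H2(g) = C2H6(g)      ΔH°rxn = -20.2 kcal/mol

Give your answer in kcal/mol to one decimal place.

ΔH°rxn = 111.8 kcal/mol

(a) reversed (C6H12(l) must end up as a reactant): +37.4 kcal/mol
(b) as written (C2H2(g) already on the product side): +54.2 kcal/mol
(c) reversed (C2H6(g) must end up as a reactant): +20.2 kcal/mol
ΔH°rxn = (-1)·(-37.4) + (1)·(+54.2) + (-1)·(-20.2) = 111.8 kcal/mol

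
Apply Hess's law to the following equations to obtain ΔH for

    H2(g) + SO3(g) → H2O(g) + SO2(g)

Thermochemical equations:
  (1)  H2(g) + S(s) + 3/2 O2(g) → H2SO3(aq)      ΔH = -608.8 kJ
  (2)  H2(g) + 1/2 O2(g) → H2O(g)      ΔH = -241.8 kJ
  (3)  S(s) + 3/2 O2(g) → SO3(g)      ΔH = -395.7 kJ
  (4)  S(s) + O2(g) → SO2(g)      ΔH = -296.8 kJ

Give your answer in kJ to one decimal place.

(1): not needed (H2SO3(aq) appears nowhere else).
(2) as written (H2O(g) already on the product side): -241.8 kJ
(3) reversed (reverse to put SO3(g) on the reactant side): +395.7 kJ
(4) as written (SO2(g) already on the product side): -296.8 kJ
ΔH = (1)·(-241.8) + (-1)·(-395.7) + (1)·(-296.8) = -142.9 kJ

ΔH = -142.9 kJ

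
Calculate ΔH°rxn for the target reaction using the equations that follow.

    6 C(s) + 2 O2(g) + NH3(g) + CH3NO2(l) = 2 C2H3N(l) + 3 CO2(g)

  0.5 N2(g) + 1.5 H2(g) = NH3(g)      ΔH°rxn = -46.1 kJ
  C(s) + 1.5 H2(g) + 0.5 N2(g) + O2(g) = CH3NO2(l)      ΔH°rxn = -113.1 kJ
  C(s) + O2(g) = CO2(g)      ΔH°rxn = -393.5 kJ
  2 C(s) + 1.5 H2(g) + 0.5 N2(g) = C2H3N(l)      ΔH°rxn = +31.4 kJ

equation 1 reversed: +46.1 kJ
equation 2 reversed: +113.1 kJ
equation 3 × 3: (3)·(-393.5) = -1180.5 kJ
equation 4 × 2: (2)·(+31.4) = +62.8 kJ
Summing the manipulated equations, ΔH°rxn = (+46.1) + (+113.1) + (-1180.5) + (+62.8) = -958.5 kJ

ΔH°rxn = -958.5 kJ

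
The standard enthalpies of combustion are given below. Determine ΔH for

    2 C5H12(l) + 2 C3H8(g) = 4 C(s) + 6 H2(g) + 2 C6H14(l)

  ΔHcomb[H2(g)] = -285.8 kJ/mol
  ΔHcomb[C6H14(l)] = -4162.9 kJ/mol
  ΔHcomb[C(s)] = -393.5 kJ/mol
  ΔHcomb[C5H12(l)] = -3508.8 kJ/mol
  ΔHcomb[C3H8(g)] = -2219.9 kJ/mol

Using ΔH = Σ nΔHc°(reactants) − Σ nΔHc°(products):
= [2·(-3508.8) + 2·(-2219.9)] − [4·(-393.5) + 6·(-285.8) + 2·(-4162.9)]
= 157.2 kJ/mol

ΔH = 157.2 kJ/mol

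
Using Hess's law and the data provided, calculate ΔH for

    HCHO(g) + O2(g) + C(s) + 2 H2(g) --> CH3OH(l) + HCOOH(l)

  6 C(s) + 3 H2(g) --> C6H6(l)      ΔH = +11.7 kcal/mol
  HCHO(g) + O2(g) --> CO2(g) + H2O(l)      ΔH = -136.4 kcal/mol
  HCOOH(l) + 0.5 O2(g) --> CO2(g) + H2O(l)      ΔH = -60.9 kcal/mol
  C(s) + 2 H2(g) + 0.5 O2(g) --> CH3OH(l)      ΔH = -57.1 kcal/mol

equation 1: not needed (C6H6(l) appears nowhere else).
equation 2 as written (HCHO(g) already on the reactant side): -136.4 kcal/mol
equation 3 reversed (HCOOH(l) must end up as a product): +60.9 kcal/mol
equation 4 as written (CH3OH(l) already on the product side): -57.1 kcal/mol
Summing the manipulated equations, ΔH = (1)·(-136.4) + (-1)·(-60.9) + (1)·(-57.1) = -132.6 kcal/mol

ΔH = -132.6 kcal/mol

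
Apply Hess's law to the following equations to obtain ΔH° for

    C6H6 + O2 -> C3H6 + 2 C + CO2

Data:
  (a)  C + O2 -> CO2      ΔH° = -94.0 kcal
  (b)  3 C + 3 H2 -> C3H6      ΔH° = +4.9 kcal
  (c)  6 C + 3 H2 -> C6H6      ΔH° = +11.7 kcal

(a) as written (CO2 already on the product side): -94.0 kcal
(b) as written (C3H6 already on the product side): +4.9 kcal
(c) reversed (C6H6 must end up as a reactant): -11.7 kcal
Since enthalpy is a state function, ΔH° = (-94.0) + (+4.9) + (-11.7) = -100.8 kcal

ΔH° = -100.8 kcal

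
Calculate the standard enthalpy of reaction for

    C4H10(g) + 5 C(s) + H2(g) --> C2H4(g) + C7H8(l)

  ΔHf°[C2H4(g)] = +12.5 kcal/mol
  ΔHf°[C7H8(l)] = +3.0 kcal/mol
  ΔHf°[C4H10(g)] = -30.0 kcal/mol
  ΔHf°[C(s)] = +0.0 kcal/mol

ΔH°rxn = 45.5 kcal/mol

ΔH°rxn = Σ nΔHf°(products) − Σ nΔHf°(reactants).
Products: 1·(+12.5) + 1·(+3.0) = +15.5
Reactants: 1·(-30.0) + 5·(+0.0) + 1·(+0.0) = -30.0
ΔH°rxn = (+15.5) − (-30.0) = 45.5 kcal/mol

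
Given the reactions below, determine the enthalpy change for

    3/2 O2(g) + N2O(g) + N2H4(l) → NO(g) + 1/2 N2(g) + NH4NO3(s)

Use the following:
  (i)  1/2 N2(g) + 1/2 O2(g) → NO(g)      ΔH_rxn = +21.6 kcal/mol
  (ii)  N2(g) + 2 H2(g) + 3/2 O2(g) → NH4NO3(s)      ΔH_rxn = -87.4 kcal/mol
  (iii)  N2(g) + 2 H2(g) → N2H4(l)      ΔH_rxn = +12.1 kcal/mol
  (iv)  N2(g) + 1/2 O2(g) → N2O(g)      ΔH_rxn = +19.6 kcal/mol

ΔH_rxn = -97.5 kcal/mol

(i) as written: +21.6 kcal/mol
(ii) as written: -87.4 kcal/mol
(iii) reversed: -12.1 kcal/mol
(iv) reversed: -19.6 kcal/mol
Since enthalpy is a state function, ΔH_rxn = (1)·(+21.6) + (1)·(-87.4) + (-1)·(+12.1) + (-1)·(+19.6) = -97.5 kcal/mol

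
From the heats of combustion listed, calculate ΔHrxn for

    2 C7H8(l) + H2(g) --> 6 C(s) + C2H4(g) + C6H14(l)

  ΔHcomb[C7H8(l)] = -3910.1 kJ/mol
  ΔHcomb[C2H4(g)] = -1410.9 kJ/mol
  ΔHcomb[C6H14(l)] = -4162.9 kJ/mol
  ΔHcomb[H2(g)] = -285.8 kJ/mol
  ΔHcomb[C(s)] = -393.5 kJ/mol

With combustion enthalpies, reactants minus products:
= [2·(-3910.1) + 1·(-285.8)] − [6·(-393.5) + 1·(-1410.9) + 1·(-4162.9)]
= -171.2 kJ/mol

ΔHrxn = -171.2 kJ/mol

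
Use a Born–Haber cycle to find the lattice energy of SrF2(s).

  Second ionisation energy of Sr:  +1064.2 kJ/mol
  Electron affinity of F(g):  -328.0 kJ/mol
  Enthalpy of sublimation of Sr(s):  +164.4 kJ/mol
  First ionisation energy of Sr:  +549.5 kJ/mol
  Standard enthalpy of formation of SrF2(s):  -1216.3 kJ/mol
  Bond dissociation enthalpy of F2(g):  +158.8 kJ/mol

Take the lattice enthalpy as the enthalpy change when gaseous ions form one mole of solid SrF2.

U = -2497.2 kJ/mol

ΔHf° = 1·ΔHsub + 1·(ΣIE) + 1·D(F2) + 2·EA + U
-1216.3 = 1·(+164.4) + 1·(+1613.7) + 1·(+158.8) + 2·(-328.0) + U
U = -1216.3 − (+1280.9) = -2497.2 kJ/mol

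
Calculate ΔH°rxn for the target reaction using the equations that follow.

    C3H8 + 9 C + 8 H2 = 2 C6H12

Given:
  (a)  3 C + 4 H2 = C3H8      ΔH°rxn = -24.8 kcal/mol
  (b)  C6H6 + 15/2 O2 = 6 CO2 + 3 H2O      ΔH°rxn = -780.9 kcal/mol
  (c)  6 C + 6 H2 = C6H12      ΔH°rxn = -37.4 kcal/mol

ΔH°rxn = -50.0 kcal/mol

(a) reversed: +24.8 kcal/mol
(b): not needed.
(c) × 2: (2)·(-37.4) = -74.8 kcal/mol
Combining the equations, ΔH°rxn = (+24.8) + (-74.8) = -50.0 kcal/mol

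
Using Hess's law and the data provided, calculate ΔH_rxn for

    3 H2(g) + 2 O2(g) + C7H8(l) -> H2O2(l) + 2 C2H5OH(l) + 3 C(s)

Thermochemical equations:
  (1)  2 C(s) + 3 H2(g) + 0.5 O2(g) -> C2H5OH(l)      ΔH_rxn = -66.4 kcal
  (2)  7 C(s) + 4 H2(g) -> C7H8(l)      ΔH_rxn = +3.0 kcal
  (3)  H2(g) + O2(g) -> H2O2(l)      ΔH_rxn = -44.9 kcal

(1) × 2 (scale by 2 for the 2 C2H5OH(l)): (2)·(-66.4) = -132.8 kcal
(2) reversed (C7H8(l) must end up as a reactant): -3.0 kcal
(3) as written (H2O2(l) already on the product side): -44.9 kcal
Since enthalpy is a state function, ΔH_rxn = (-132.8) + (-3.0) + (-44.9) = -180.7 kcal

ΔH_rxn = -180.7 kcal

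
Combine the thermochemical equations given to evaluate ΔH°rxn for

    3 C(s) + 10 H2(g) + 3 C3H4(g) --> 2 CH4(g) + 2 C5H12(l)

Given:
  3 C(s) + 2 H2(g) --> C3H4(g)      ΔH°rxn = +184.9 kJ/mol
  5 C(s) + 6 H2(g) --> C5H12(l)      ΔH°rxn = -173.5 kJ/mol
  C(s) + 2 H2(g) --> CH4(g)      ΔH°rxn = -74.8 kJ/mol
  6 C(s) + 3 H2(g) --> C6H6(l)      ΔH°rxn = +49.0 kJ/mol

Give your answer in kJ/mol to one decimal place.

equation 1 reversed and × 3: (-3)·(+184.9) = -554.7 kJ/mol
equation 2 × 2: (2)·(-173.5) = -347.0 kJ/mol
equation 3 × 2: (2)·(-74.8) = -149.6 kJ/mol
equation 4: not needed.
Combining the equations, ΔH°rxn = (-3)·(+184.9) + (2)·(-173.5) + (2)·(-74.8) = -1051.3 kJ/mol

ΔH°rxn = -1051.3 kJ/mol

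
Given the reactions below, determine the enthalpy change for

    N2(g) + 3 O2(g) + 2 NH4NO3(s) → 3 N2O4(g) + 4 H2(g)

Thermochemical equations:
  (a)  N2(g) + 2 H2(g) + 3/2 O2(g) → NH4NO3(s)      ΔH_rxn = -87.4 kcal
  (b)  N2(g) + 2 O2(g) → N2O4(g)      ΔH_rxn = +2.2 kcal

(a) reversed and × 2 (reverse to put NH4NO3(s) on the reactant side; scale by 2 for the 2 NH4NO3(s)): (-2)·(-87.4) = +174.8 kcal
(b) × 3 (×3 to match 3 N2O4(g) in the target): (3)·(+2.2) = +6.6 kcal
ΔH_rxn = (-2)·(-87.4) + (3)·(+2.2) = 181.4 kcal

ΔH_rxn = 181.4 kcal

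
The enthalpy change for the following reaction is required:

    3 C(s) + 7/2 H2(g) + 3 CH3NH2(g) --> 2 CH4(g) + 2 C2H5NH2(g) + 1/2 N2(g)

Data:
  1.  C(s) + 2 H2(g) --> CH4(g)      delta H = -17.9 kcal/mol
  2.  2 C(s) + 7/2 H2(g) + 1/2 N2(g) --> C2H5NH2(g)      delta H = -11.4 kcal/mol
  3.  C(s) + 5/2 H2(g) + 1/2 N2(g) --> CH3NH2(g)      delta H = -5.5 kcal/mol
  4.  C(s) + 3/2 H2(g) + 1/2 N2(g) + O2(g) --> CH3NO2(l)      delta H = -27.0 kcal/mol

eq. 1 × 2: (2)·(-17.9) = -35.8 kcal/mol
eq. 2 × 2: (2)·(-11.4) = -22.8 kcal/mol
eq. 3 reversed and × 3: (-3)·(-5.5) = +16.5 kcal/mol
eq. 4: not needed.
Summing the manipulated equations, delta H = (2)·(-17.9) + (2)·(-11.4) + (-3)·(-5.5) = -42.1 kcal/mol

delta H = -42.1 kcal/mol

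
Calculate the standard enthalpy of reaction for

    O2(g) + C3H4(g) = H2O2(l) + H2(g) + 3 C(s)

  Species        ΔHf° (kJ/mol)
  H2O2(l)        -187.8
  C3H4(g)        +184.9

ΔH_rxn = -372.7 kJ/mol

Products: 1·(-187.8) + 1·(+0.0) + 3·(+0.0) = -187.8
Reactants: 1·(+0.0) + 1·(+184.9) = +184.9
ΔH_rxn = (-187.8) − (+184.9) = -372.7 kJ/mol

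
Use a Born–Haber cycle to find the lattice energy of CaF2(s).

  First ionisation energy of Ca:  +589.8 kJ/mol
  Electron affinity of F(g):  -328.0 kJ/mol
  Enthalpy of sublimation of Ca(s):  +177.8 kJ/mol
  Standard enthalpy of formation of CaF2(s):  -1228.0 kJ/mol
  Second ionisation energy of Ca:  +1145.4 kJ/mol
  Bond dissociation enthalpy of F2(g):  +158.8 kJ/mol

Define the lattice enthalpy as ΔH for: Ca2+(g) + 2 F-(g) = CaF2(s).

ΔHf° = 1·ΔHsub + 1·(ΣIE) + 1·D(F2) + 2·EA + U
-1228.0 = 1·(+177.8) + 1·(+1735.2) + 1·(+158.8) + 2·(-328.0) + U
U = -1228.0 − (+1415.8) = -2643.8 kJ/mol

U = -2643.8 kJ/mol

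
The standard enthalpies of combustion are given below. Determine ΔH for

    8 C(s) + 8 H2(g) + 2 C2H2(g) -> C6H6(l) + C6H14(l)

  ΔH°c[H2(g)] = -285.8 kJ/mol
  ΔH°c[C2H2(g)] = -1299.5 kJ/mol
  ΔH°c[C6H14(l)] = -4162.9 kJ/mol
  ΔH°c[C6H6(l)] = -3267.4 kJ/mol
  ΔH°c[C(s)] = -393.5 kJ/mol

Using ΔH = Σ nΔHc°(reactants) − Σ nΔHc°(products):
= [8·(-393.5) + 8·(-285.8) + 2·(-1299.5)] − [1·(-3267.4) + 1·(-4162.9)]
= -603.1 kJ/mol

ΔH = -603.1 kJ/mol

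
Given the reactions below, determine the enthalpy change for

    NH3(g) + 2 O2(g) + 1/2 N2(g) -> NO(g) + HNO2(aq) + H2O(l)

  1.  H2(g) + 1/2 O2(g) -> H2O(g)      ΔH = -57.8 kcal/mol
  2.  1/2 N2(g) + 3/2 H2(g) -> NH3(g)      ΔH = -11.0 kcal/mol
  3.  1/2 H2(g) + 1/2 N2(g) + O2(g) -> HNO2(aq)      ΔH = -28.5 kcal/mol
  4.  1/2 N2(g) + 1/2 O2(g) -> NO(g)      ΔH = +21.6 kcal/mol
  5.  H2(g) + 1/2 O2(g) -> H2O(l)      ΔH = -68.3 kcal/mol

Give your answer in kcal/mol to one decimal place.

ΔH = -64.2 kcal/mol

eq. 1: not needed (H2O(g) appears nowhere else).
eq. 2 reversed (NH3(g) must end up as a reactant): +11.0 kcal/mol
eq. 3 as written (HNO2(aq) already on the product side): -28.5 kcal/mol
eq. 4 as written (NO(g) already on the product side): +21.6 kcal/mol
eq. 5 as written (H2O(l) already on the product side): -68.3 kcal/mol
Summing the manipulated equations, ΔH = (-1)·(-11.0) + (1)·(-28.5) + (1)·(+21.6) + (1)·(-68.3) = -64.2 kcal/mol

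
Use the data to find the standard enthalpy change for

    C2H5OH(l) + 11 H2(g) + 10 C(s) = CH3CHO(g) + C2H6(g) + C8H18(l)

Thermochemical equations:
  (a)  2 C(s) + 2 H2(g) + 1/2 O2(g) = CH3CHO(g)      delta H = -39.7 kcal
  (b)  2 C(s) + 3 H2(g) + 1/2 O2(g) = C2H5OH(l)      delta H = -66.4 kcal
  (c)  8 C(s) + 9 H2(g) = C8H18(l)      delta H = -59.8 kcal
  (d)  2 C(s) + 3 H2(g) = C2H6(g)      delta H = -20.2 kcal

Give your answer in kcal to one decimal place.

delta H = -53.3 kcal

(a) as written (CH3CHO(g) already on the product side): -39.7 kcal
(b) reversed (reverse to put C2H5OH(l) on the reactant side): +66.4 kcal
(c) as written (C8H18(l) already on the product side): -59.8 kcal
(d) as written (C2H6(g) already on the product side): -20.2 kcal
delta H = (-39.7) + (+66.4) + (-59.8) + (-20.2) = -53.3 kcal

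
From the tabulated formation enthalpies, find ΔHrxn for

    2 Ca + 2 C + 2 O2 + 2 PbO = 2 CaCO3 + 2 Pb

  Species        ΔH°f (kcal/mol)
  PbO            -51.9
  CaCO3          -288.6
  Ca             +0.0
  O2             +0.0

ΔHrxn = -473.4 kcal/mol

Products: 2·(-288.6) + 2·(+0.0) = -577.2
Reactants: 2·(+0.0) + 2·(+0.0) + 2·(+0.0) + 2·(-51.9) = -103.8
ΔHrxn = (-577.2) − (-103.8) = -473.4 kcal/mol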